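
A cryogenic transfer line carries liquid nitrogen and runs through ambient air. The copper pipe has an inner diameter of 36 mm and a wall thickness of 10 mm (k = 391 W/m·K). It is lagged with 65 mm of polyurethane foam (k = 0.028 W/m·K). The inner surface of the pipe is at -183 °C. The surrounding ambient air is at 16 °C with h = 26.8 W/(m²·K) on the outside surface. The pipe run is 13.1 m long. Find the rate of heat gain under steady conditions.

Q ≈ 379 W

For a radial system each layer contributes R = ln(r_out/r_in)/(2πkL); films add R = 1/(hA).
R_copper pipe wall = ln(28/18)/(2π×391×13.1) = 1.373×10^-5 K/W
R_polyurethane foam = ln(93/28)/(2π×0.028×13.1) = 0.5209 K/W
R_outer film = 1/(h_o·2πr_oL) = 1/(26.8×2π×0.093×13.1) = 0.004875 K/W
R_total = 0.5257 K/W
Q = ΔT/R_total = 199/0.5257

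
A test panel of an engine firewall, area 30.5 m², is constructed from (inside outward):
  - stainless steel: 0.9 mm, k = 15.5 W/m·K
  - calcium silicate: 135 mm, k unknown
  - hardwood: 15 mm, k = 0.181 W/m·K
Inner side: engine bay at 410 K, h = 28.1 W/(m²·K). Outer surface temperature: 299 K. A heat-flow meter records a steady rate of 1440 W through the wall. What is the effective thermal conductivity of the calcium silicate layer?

Series thermal resistances:
R_inner film = 1/(h_i·A) = 1/(28.1×30.5) = 0.001167 K/W
R_stainless steel = L/(kA) = 0.0009/(15.5×30.5) = 1.904×10^-6 K/W
R_hardwood = L/(kA) = 0.015/(0.181×30.5) = 0.002717 K/W
Sum of known resistances R_other = 0.003886 K/W
Total R = ΔT/Q = 111/1440 = 0.07708 K/W
R_calcium silicate = R_total − R_other = 0.0732 K/W
k = L/(R·A) = 0.135/(0.0732×30.5)

k ≈ 0.0605 W/(m·K)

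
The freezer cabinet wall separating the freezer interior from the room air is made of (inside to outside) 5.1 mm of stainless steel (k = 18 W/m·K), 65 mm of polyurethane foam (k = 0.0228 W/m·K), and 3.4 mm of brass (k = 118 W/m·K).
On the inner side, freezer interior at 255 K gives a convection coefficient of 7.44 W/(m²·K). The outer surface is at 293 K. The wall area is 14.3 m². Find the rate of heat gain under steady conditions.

Series thermal resistances:
R_inner film = 1/(h_i·A) = 1/(7.44×14.3) = 0.009399 K/W
R_stainless steel = L/(kA) = 0.0051/(18×14.3) = 1.981×10^-5 K/W
R_polyurethane foam = L/(kA) = 0.065/(0.0228×14.3) = 0.1994 K/W
R_brass = L/(kA) = 0.0034/(118×14.3) = 2.015×10^-6 K/W
R_total = 0.2088 K/W
Q = ΔT / R_total = 38 / 0.2088

Q ≈ 182 W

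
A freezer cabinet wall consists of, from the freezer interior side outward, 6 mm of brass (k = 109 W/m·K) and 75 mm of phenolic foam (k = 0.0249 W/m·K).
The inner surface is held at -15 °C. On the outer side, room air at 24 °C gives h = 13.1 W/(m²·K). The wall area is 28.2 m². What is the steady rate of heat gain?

Series thermal resistances:
R_brass = L/(kA) = 0.006/(109×28.2) = 1.952×10^-6 K/W
R_phenolic foam = L/(kA) = 0.075/(0.0249×28.2) = 0.1068 K/W
R_outer film = 1/(h_o·A) = 1/(13.1×28.2) = 0.002707 K/W
R_total = 0.1095 K/W
Q = ΔT / R_total = 39 / 0.1095

Q ≈ 356 W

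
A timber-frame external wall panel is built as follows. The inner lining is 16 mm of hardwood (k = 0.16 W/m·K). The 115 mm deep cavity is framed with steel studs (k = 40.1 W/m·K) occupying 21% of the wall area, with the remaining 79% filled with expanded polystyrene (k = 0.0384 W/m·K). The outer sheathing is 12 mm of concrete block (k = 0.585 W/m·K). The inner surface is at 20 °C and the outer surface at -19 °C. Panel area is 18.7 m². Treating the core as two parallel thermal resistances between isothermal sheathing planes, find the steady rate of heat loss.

Q ≈ 5440 W

Sheathing layers in series; stud and cavity paths in parallel between them.
R_inner = 0.016/(0.16×18.7) = 0.005348 K/W
R_stud  = 0.115/(40.1×0.21×18.7) = 7.303×10^-4 K/W
R_cav   = 0.115/(0.0384×0.79×18.7) = 0.2027 K/W
1/R_core = 1/R_stud + 1/R_cav → R_core = 7.277×10^-4 K/W
R_outer = 0.012/(0.585×18.7) = 0.001097 K/W
R_total = 0.007172 K/W
Q = ΔT/R_total = 39/0.007172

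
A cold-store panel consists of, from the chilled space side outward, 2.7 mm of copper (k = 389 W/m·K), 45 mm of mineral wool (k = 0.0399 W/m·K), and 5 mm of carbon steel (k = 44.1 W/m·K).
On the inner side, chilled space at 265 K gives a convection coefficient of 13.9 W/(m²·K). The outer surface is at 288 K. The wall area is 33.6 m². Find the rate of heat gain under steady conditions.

Q ≈ 644 W

Treating each layer as a thermal resistance in series:
R_inner film = 1/(h_i·A) = 1/(13.9×33.6) = 0.002141 K/W
R_copper = L/(kA) = 0.0027/(389×33.6) = 2.066×10^-7 K/W
R_mineral wool = L/(kA) = 0.045/(0.0399×33.6) = 0.03357 K/W
R_carbon steel = L/(kA) = 0.005/(44.1×33.6) = 3.374×10^-6 K/W
R_total = 0.03571 K/W
Q = ΔT / R_total = 23 / 0.03571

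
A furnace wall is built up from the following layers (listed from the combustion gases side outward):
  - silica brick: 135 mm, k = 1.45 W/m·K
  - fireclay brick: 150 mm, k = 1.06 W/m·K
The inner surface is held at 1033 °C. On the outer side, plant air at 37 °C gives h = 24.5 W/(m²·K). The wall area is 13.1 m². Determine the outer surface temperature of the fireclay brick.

T ≈ 185 °C

Treating each layer as a thermal resistance in series:
R_silica brick = L/(kA) = 0.135/(1.45×13.1) = 0.007107 K/W
R_fireclay brick = L/(kA) = 0.15/(1.06×13.1) = 0.0108 K/W
R_outer film = 1/(h_o·A) = 1/(24.5×13.1) = 0.003116 K/W
R_total = 0.02103 K/W;  Q = ΔT/R_total = 996/0.02103 = 47370 W
T_interface = T_inner − Q·ΣR(inner→interface) = 1033 − 47400×0.01791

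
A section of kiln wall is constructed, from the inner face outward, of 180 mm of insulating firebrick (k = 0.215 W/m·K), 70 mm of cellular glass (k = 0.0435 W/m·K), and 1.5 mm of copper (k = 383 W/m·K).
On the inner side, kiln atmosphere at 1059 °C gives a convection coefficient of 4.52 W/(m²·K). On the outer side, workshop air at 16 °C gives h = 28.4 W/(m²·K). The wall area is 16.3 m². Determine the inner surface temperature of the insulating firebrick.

Using the resistance-network approach (series):
R_inner film = 1/(h_i·A) = 1/(4.52×16.3) = 0.01357 K/W
R_insulating firebrick = L/(kA) = 0.18/(0.215×16.3) = 0.05136 K/W
R_cellular glass = L/(kA) = 0.07/(0.0435×16.3) = 0.09872 K/W
R_copper = L/(kA) = 0.0015/(383×16.3) = 2.403×10^-7 K/W
R_outer film = 1/(h_o·A) = 1/(28.4×16.3) = 0.00216 K/W
R_total = 0.1658 K/W;  Q = ΔT/R_total = 1043/0.1658 = 6290 W
T_interface = T_inner − Q·ΣR(inner→interface) = 1059 − 6290×0.01357

T ≈ 974 °C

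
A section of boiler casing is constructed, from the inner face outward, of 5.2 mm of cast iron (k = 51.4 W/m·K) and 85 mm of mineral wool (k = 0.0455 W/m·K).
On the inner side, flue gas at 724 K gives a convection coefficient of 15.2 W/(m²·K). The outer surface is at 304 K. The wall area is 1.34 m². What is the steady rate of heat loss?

Q ≈ 291 W

Series thermal resistances:
R_inner film = 1/(h_i·A) = 1/(15.2×1.34) = 0.0491 K/W
R_cast iron = L/(kA) = 0.0052/(51.4×1.34) = 7.55×10^-5 K/W
R_mineral wool = L/(kA) = 0.085/(0.0455×1.34) = 1.394 K/W
R_total = 1.443 K/W
Q = ΔT / R_total = 420 / 1.443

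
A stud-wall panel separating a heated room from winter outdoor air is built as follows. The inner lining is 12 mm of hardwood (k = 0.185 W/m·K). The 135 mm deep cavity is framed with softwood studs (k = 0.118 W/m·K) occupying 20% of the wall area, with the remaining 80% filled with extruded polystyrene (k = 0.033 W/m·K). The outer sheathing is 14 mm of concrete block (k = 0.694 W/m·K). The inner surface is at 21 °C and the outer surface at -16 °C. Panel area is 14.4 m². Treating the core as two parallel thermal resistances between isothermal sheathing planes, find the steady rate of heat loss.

Q ≈ 191 W

Sheathing layers in series; stud and cavity paths in parallel between them.
R_inner = 0.012/(0.185×14.4) = 0.004505 K/W
R_stud  = 0.135/(0.118×0.2×14.4) = 0.3972 K/W
R_cav   = 0.135/(0.033×0.8×14.4) = 0.3551 K/W
1/R_core = 1/R_stud + 1/R_cav → R_core = 0.1875 K/W
R_outer = 0.014/(0.694×14.4) = 0.001401 K/W
R_total = 0.1934 K/W
Q = ΔT/R_total = 37/0.1934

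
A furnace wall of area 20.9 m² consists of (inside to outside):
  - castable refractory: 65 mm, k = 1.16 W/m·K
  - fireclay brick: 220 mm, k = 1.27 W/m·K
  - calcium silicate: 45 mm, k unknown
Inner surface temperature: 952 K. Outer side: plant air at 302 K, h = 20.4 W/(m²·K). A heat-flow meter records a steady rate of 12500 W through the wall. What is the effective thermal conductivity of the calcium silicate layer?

k ≈ 0.0557 W/(m·K)

Using the resistance-network approach (series):
R_castable refractory = L/(kA) = 0.065/(1.16×20.9) = 0.002681 K/W
R_fireclay brick = L/(kA) = 0.22/(1.27×20.9) = 0.008288 K/W
R_outer film = 1/(h_o·A) = 1/(20.4×20.9) = 0.002345 K/W
Sum of known resistances R_other = 0.01331 K/W
Total R = ΔT/Q = 650/12500 = 0.052 K/W
R_calcium silicate = R_total − R_other = 0.03869 K/W
k = L/(R·A) = 0.045/(0.03869×20.9)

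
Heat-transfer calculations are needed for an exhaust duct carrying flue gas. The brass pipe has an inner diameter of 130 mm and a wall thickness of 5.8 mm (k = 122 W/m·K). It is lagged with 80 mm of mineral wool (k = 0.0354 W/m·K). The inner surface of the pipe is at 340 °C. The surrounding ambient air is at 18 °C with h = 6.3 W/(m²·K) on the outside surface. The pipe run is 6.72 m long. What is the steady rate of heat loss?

Q ≈ 607 W

Cylindrical conduction, so R = ln(r₂/r₁)/(2πkL) per layer, in series:
R_brass pipe wall = ln(70.8/65)/(2π×122×6.72) = 1.659×10^-5 K/W
R_mineral wool = ln(150.8/70.8)/(2π×0.0354×6.72) = 0.5059 K/W
R_outer film = 1/(h_o·2πr_oL) = 1/(6.3×2π×0.1508×6.72) = 0.02493 K/W
R_total = 0.5308 K/W
Q = ΔT/R_total = 322/0.5308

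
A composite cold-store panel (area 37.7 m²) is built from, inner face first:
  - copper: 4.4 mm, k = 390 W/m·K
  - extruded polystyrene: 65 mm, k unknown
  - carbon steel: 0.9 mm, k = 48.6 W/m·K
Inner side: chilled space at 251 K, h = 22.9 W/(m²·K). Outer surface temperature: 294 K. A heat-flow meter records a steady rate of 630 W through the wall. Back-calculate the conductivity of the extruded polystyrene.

k ≈ 0.0257 W/(m·K)

Series thermal resistances:
R_inner film = 1/(h_i·A) = 1/(22.9×37.7) = 0.001158 K/W
R_copper = L/(kA) = 0.0044/(390×37.7) = 2.993×10^-7 K/W
R_carbon steel = L/(kA) = 0.0009/(48.6×37.7) = 4.912×10^-7 K/W
Sum of known resistances R_other = 0.001159 K/W
Total R = ΔT/Q = 43/630 = 0.06825 K/W
R_extruded polystyrene = R_total − R_other = 0.06709 K/W
k = L/(R·A) = 0.065/(0.06709×37.7)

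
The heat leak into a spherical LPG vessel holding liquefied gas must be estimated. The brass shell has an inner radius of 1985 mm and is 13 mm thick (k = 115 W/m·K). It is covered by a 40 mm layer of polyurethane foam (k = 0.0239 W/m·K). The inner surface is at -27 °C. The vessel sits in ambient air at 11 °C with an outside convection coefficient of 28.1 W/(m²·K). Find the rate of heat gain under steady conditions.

Each spherical layer contributes R = (1/r_i − 1/r_o)/(4πk):
R_brass shell = (1/1.985 − 1/1.998)/(4π×115) = 2.268×10^-6 K/W
R_polyurethane foam = (1/1.998 − 1/2.038)/(4π×0.0239) = 0.03271 K/W
R_outer film = 1/(h·4πr_o²) = 1/(28.1×4π×2.038²) = 6.818×10^-4 K/W
R_total = 0.03339 K/W
Q = ΔT/R_total = 38/0.03339

Q ≈ 1140 W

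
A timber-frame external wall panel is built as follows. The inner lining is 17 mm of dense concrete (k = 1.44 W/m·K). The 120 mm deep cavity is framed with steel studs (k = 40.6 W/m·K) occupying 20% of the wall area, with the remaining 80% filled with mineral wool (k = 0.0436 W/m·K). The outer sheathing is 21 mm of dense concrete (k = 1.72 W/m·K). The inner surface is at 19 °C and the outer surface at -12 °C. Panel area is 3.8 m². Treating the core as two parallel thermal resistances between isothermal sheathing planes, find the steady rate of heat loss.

Sheathing layers in series; stud and cavity paths in parallel between them.
R_inner = 0.017/(1.44×3.8) = 0.003107 K/W
R_stud  = 0.12/(40.6×0.2×3.8) = 0.003889 K/W
R_cav   = 0.12/(0.0436×0.8×3.8) = 0.9054 K/W
1/R_core = 1/R_stud + 1/R_cav → R_core = 0.003872 K/W
R_outer = 0.021/(1.72×3.8) = 0.003213 K/W
R_total = 0.01019 K/W
Q = ΔT/R_total = 31/0.01019

Q ≈ 3040 W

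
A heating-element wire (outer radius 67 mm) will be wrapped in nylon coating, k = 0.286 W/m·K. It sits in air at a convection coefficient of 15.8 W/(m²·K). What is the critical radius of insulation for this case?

r_cr ≈ 18.1 mm

For a cylinder r_cr = k/h = 0.286/15.8
r_cr = 18.1 mm; since the bare radius (67 mm) is above r_cr, any added insulation will reduce heat loss.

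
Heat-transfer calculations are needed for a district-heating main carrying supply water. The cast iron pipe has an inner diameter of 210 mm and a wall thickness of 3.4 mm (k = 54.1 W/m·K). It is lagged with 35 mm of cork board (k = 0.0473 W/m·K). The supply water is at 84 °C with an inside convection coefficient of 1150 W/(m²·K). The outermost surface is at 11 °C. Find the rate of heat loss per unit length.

For a radial system each layer contributes R = ln(r_out/r_in)/(2πkL); films add R = 1/(hA).
R_inner film = 1/(h_i·2πr₁L) = 1/(1150×2π×0.105×1) = 0.001318 K/W
R_cast iron pipe wall = ln(108.4/105)/(2π×54.1×1) = 9.375×10^-5 K/W
R_cork board = ln(143.4/108.4)/(2π×0.0473×1) = 0.9415 K/W
R_total = 0.9429 K/W
Q = ΔT/R_total = 73/0.9429

q′ ≈ 77.4 W/m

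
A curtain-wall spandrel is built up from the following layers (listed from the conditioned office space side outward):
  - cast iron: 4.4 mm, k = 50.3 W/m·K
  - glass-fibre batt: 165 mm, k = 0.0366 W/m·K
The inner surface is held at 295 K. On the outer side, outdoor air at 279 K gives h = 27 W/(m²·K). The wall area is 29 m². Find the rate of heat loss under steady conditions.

Q ≈ 102 W

Thermal resistances in series:
R_cast iron = L/(kA) = 0.0044/(50.3×29) = 3.016×10^-6 K/W
R_glass-fibre batt = L/(kA) = 0.165/(0.0366×29) = 0.1555 K/W
R_outer film = 1/(h_o·A) = 1/(27×29) = 0.001277 K/W
R_total = 0.1567 K/W
Q = ΔT / R_total = 16 / 0.1567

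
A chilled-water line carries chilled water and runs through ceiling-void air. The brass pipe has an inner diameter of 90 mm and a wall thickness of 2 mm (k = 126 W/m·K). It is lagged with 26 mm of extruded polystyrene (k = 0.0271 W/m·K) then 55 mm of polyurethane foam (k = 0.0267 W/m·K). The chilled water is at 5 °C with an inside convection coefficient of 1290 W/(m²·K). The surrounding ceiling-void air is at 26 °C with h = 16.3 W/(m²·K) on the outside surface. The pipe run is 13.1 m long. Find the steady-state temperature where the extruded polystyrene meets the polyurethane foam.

Cylindrical conduction, so R = ln(r₂/r₁)/(2πkL) per layer, in series:
R_inner film = 1/(h_i·2πr₁L) = 1/(1290×2π×0.045×13.1) = 2.093×10^-4 K/W
R_brass pipe wall = ln(47/45)/(2π×126×13.1) = 4.193×10^-6 K/W
R_extruded polystyrene = ln(73/47)/(2π×0.0271×13.1) = 0.1974 K/W
R_polyurethane foam = ln(128/73)/(2π×0.0267×13.1) = 0.2555 K/W
R_outer film = 1/(h_o·2πr_oL) = 1/(16.3×2π×0.128×13.1) = 0.005823 K/W
R_total = 0.459 K/W
Q = ΔT/R_total = 21/0.459
Q = 45.8 W
T_interface = T_inner + Q·ΣR(inner→interface) = 5 + 45.8×0.1976

T ≈ 14 °C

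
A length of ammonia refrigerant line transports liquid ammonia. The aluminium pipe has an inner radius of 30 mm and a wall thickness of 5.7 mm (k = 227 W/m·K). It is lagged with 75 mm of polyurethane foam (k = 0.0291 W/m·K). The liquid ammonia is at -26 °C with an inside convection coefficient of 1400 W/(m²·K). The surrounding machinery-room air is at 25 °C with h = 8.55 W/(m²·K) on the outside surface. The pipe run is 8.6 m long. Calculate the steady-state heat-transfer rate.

Q ≈ 68.9 W

For a radial system each layer contributes R = ln(r_out/r_in)/(2πkL); films add R = 1/(hA).
R_inner film = 1/(h_i·2πr₁L) = 1/(1400×2π×0.03×8.6) = 4.406×10^-4 K/W
R_aluminium pipe wall = ln(35.7/30)/(2π×227×8.6) = 1.418×10^-5 K/W
R_polyurethane foam = ln(110.7/35.7)/(2π×0.0291×8.6) = 0.7197 K/W
R_outer film = 1/(h_o·2πr_oL) = 1/(8.55×2π×0.1107×8.6) = 0.01955 K/W
R_total = 0.7397 K/W
Q = ΔT/R_total = 51/0.7397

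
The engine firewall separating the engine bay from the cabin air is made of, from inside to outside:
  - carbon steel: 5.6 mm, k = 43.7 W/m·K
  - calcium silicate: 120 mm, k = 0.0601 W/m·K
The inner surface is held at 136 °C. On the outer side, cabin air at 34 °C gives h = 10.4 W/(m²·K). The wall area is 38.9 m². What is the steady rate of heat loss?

Using the resistance-network approach (series):
R_carbon steel = L/(kA) = 0.0056/(43.7×38.9) = 3.294×10^-6 K/W
R_calcium silicate = L/(kA) = 0.12/(0.0601×38.9) = 0.05133 K/W
R_outer film = 1/(h_o·A) = 1/(10.4×38.9) = 0.002472 K/W
R_total = 0.0538 K/W
Q = ΔT / R_total = 102 / 0.0538

Q ≈ 1900 W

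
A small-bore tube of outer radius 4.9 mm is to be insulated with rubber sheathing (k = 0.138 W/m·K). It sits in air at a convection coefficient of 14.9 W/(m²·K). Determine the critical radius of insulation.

For a cylinder r_cr = k/h = 0.138/14.9
r_cr = 9.26 mm; since the bare radius (4.9 mm) is below r_cr, adding a thin layer of insulation will *increase* heat loss.

r_cr ≈ 9.26 mm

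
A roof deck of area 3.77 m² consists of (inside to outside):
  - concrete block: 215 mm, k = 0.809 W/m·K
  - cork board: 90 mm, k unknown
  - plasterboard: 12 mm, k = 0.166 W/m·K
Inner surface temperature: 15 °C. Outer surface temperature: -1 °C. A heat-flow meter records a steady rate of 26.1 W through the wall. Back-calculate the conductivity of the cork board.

k ≈ 0.0456 W/(m·K)

Series thermal resistances:
R_concrete block = L/(kA) = 0.215/(0.809×3.77) = 0.07049 K/W
R_plasterboard = L/(kA) = 0.012/(0.166×3.77) = 0.01917 K/W
Sum of known resistances R_other = 0.08967 K/W
Total R = ΔT/Q = 16/26.1 = 0.613 K/W
R_cork board = R_total − R_other = 0.5234 K/W
k = L/(R·A) = 0.09/(0.5234×3.77)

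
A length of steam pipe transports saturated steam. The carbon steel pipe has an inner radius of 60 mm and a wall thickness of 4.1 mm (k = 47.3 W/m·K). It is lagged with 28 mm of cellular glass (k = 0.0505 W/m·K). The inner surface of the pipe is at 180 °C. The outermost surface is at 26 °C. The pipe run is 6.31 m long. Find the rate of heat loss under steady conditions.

Q ≈ 851 W

Treating each annulus and film as a series resistance:
R_carbon steel pipe wall = ln(64.1/60)/(2π×47.3×6.31) = 3.525×10^-5 K/W
R_cellular glass = ln(92.1/64.1)/(2π×0.0505×6.31) = 0.181 K/W
R_total = 0.1811 K/W
Q = ΔT/R_total = 154/0.1811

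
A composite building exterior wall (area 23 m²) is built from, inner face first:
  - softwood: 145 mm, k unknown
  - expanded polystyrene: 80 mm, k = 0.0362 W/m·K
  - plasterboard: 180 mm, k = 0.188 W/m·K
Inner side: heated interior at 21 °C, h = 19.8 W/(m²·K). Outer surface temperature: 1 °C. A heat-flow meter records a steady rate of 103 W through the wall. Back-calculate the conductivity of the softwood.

k ≈ 0.116 W/(m·K)

Treating each layer as a thermal resistance in series:
R_inner film = 1/(h_i·A) = 1/(19.8×23) = 0.002196 K/W
R_expanded polystyrene = L/(kA) = 0.08/(0.0362×23) = 0.09608 K/W
R_plasterboard = L/(kA) = 0.18/(0.188×23) = 0.04163 K/W
Sum of known resistances R_other = 0.1399 K/W
Total R = ΔT/Q = 20/103 = 0.1942 K/W
R_softwood = R_total − R_other = 0.05427 K/W
k = L/(R·A) = 0.145/(0.05427×23)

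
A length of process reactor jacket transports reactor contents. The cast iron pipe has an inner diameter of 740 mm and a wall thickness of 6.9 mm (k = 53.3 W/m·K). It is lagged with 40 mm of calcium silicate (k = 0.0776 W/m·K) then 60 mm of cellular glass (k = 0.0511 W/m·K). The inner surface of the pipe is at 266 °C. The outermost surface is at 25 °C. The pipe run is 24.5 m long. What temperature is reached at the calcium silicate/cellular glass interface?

Radial resistances (cylindrical: R_cond = ln(r_o/r_i)/(2πkL), R_conv = 1/(h·2πrL)):
R_cast iron pipe wall = ln(376.9/370)/(2π×53.3×24.5) = 2.252×10^-6 K/W
R_calcium silicate = ln(416.9/376.9)/(2π×0.0776×24.5) = 0.008444 K/W
R_cellular glass = ln(476.9/416.9)/(2π×0.0511×24.5) = 0.01709 K/W
R_total = 0.02554 K/W
Q = ΔT/R_total = 241/0.02554
Q = 9440 W
T_interface = T_inner − Q·ΣR(inner→interface) = 266 − 9440×0.008446

T ≈ 186 °C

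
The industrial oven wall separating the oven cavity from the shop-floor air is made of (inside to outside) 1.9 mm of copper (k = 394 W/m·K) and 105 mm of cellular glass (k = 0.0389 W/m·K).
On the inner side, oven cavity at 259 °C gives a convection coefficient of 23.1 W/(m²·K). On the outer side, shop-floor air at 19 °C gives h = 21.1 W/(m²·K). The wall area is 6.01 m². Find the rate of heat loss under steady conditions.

Model the wall as resistances in series:
R_inner film = 1/(h_i·A) = 1/(23.1×6.01) = 0.007203 K/W
R_copper = L/(kA) = 0.0019/(394×6.01) = 8.024×10^-7 K/W
R_cellular glass = L/(kA) = 0.105/(0.0389×6.01) = 0.4491 K/W
R_outer film = 1/(h_o·A) = 1/(21.1×6.01) = 0.007886 K/W
R_total = 0.4642 K/W
Q = ΔT / R_total = 240 / 0.4642

Q ≈ 517 W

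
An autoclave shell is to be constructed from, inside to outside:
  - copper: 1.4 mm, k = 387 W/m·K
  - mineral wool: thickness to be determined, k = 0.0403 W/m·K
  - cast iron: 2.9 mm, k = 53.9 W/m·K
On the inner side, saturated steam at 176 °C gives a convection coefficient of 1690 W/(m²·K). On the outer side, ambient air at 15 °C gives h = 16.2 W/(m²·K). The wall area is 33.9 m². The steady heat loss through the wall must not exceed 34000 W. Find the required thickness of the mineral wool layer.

Using the resistance-network approach (series):
R_inner film = 1/(h_i·A) = 1/(1690×33.9) = 1.745×10^-5 K/W
R_copper = L/(kA) = 0.0014/(387×33.9) = 1.067×10^-7 K/W
R_cast iron = L/(kA) = 0.0029/(53.9×33.9) = 1.587×10^-6 K/W
R_outer film = 1/(h_o·A) = 1/(16.2×33.9) = 0.001821 K/W
Sum of the known resistances R_other = 0.00184 K/W
Required total resistance R_tot = ΔT/Q_allow = 161/34000 = 0.004735 K/W
R_mineral wool = R_tot − R_other = 0.002895 K/W
L = R·k·A = 0.002895×0.0403×33.9

L ≈ 3.96 mm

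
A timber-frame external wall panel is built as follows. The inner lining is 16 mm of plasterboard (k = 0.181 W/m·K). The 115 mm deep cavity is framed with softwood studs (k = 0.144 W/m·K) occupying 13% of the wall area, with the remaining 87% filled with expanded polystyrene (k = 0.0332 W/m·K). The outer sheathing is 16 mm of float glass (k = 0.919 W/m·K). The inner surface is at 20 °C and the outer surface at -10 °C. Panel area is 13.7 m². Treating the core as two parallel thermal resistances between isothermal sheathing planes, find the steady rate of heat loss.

Sheathing layers in series; stud and cavity paths in parallel between them.
R_inner = 0.016/(0.181×13.7) = 0.006452 K/W
R_stud  = 0.115/(0.144×0.13×13.7) = 0.4484 K/W
R_cav   = 0.115/(0.0332×0.87×13.7) = 0.2906 K/W
1/R_core = 1/R_stud + 1/R_cav → R_core = 0.1763 K/W
R_outer = 0.016/(0.919×13.7) = 0.001271 K/W
R_total = 0.1841 K/W
Q = ΔT/R_total = 30/0.1841

Q ≈ 163 W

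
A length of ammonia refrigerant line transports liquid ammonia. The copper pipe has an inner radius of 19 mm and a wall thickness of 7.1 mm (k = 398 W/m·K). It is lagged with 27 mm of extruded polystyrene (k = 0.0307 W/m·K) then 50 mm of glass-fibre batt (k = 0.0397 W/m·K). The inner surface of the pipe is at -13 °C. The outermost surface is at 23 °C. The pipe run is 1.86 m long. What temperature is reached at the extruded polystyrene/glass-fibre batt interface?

T ≈ 7.9 °C

Cylindrical conduction, so R = ln(r₂/r₁)/(2πkL) per layer, in series:
R_copper pipe wall = ln(26.1/19)/(2π×398×1.86) = 6.826×10^-5 K/W
R_extruded polystyrene = ln(53.1/26.1)/(2π×0.0307×1.86) = 1.98 K/W
R_glass-fibre batt = ln(103.1/53.1)/(2π×0.0397×1.86) = 1.43 K/W
R_total = 3.41 K/W
Q = ΔT/R_total = 36/3.41
Q = 10.6 W
T_interface = T_inner + Q·ΣR(inner→interface) = -13 + 10.6×1.98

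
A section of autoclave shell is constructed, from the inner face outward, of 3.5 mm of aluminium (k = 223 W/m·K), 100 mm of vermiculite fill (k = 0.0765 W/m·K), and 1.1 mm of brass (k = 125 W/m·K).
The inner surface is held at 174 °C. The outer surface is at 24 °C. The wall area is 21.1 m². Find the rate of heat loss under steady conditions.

Series thermal resistances:
R_aluminium = L/(kA) = 0.0035/(223×21.1) = 7.438×10^-7 K/W
R_vermiculite fill = L/(kA) = 0.1/(0.0765×21.1) = 0.06195 K/W
R_brass = L/(kA) = 0.0011/(125×21.1) = 4.171×10^-7 K/W
R_total = 0.06195 K/W
Q = ΔT / R_total = 150 / 0.06195

Q ≈ 2420 W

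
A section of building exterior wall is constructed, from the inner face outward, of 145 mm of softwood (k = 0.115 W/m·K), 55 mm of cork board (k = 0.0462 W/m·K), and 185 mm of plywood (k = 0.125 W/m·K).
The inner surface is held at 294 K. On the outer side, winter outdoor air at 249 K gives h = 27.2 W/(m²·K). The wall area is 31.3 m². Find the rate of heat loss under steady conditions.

Q ≈ 355 W

Series thermal resistances:
R_softwood = L/(kA) = 0.145/(0.115×31.3) = 0.04028 K/W
R_cork board = L/(kA) = 0.055/(0.0462×31.3) = 0.03803 K/W
R_plywood = L/(kA) = 0.185/(0.125×31.3) = 0.04728 K/W
R_outer film = 1/(h_o·A) = 1/(27.2×31.3) = 0.001175 K/W
R_total = 0.1268 K/W
Q = ΔT / R_total = 45 / 0.1268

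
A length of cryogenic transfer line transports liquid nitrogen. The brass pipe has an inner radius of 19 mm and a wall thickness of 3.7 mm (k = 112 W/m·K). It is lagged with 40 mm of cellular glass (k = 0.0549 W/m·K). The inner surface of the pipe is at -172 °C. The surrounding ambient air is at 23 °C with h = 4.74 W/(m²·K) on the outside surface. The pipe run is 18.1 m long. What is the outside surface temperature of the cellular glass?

Radial resistances (cylindrical: R_cond = ln(r_o/r_i)/(2πkL), R_conv = 1/(h·2πrL)):
R_brass pipe wall = ln(22.7/19)/(2π×112×18.1) = 1.397×10^-5 K/W
R_cellular glass = ln(62.7/22.7)/(2π×0.0549×18.1) = 0.1627 K/W
R_outer film = 1/(h_o·2πr_oL) = 1/(4.74×2π×0.0627×18.1) = 0.02959 K/W
R_total = 0.1923 K/W
Q = ΔT/R_total = 195/0.1923
Q = 1010 W
T_interface = T_inner + Q·ΣR(inner→interface) = -172 + 1010×0.1627

T ≈ -7 °C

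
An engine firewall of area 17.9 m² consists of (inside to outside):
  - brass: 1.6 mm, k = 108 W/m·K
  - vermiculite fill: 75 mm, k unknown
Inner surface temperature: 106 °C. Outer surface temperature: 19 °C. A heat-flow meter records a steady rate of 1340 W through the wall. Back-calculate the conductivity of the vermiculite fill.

k ≈ 0.0645 W/(m·K)

Series thermal resistances:
R_brass = L/(kA) = 0.0016/(108×17.9) = 8.276×10^-7 K/W
Sum of known resistances R_other = 8.276×10^-7 K/W
Total R = ΔT/Q = 87/1340 = 0.06493 K/W
R_vermiculite fill = R_total − R_other = 0.06492 K/W
k = L/(R·A) = 0.075/(0.06492×17.9)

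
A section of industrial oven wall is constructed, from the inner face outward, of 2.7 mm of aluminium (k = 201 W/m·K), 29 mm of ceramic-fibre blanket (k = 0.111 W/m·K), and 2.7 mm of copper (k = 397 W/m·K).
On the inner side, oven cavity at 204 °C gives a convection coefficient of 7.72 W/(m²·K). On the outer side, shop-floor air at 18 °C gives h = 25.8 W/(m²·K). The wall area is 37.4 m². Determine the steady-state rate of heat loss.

Q ≈ 16200 W

Treating each layer as a thermal resistance in series:
R_inner film = 1/(h_i·A) = 1/(7.72×37.4) = 0.003463 K/W
R_aluminium = L/(kA) = 0.0027/(201×37.4) = 3.592×10^-7 K/W
R_ceramic-fibre blanket = L/(kA) = 0.029/(0.111×37.4) = 0.006986 K/W
R_copper = L/(kA) = 0.0027/(397×37.4) = 1.818×10^-7 K/W
R_outer film = 1/(h_o·A) = 1/(25.8×37.4) = 0.001036 K/W
R_total = 0.01149 K/W
Q = ΔT / R_total = 186 / 0.01149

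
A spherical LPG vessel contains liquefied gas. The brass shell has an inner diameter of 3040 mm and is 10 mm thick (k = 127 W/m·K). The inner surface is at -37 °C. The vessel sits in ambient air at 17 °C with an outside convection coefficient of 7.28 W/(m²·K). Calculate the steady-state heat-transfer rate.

Spherical conduction: R = (1/r_in − 1/r_out)/(4πk) per layer; series-sum.
R_brass shell = (1/1.52 − 1/1.53)/(4π×127) = 2.694×10^-6 K/W
R_outer film = 1/(h·4πr_o²) = 1/(7.28×4π×1.53²) = 0.00467 K/W
R_total = 0.004672 K/W
Q = ΔT/R_total = 54/0.004672

Q ≈ 11600 W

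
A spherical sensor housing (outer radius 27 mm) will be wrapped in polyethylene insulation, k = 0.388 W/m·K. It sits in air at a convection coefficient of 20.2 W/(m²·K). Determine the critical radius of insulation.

r_cr ≈ 38.4 mm

For a sphere r_cr = 2k/h = 2×0.388/20.2
r_cr = 38.4 mm; since the bare radius (27 mm) is below r_cr, adding a thin layer of insulation will *increase* heat loss.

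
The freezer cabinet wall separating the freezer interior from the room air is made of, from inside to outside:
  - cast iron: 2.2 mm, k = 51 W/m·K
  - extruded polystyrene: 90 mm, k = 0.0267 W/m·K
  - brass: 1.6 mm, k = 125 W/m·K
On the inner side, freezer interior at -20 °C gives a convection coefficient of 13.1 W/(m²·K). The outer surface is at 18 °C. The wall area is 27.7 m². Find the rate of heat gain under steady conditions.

Series thermal resistances:
R_inner film = 1/(h_i·A) = 1/(13.1×27.7) = 0.002756 K/W
R_cast iron = L/(kA) = 0.0022/(51×27.7) = 1.557×10^-6 K/W
R_extruded polystyrene = L/(kA) = 0.09/(0.0267×27.7) = 0.1217 K/W
R_brass = L/(kA) = 0.0016/(125×27.7) = 4.621×10^-7 K/W
R_total = 0.1244 K/W
Q = ΔT / R_total = 38 / 0.1244

Q ≈ 305 W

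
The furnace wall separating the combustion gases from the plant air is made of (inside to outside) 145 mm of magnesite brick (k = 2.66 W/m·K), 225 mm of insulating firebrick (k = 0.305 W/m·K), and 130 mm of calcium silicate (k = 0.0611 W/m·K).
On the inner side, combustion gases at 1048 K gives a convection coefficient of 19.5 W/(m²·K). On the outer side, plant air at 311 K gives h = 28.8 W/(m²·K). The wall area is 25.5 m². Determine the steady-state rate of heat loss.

Q ≈ 6250 W

Model the wall as resistances in series:
R_inner film = 1/(h_i·A) = 1/(19.5×25.5) = 0.002011 K/W
R_magnesite brick = L/(kA) = 0.145/(2.66×25.5) = 0.002138 K/W
R_insulating firebrick = L/(kA) = 0.225/(0.305×25.5) = 0.02893 K/W
R_calcium silicate = L/(kA) = 0.13/(0.0611×25.5) = 0.08344 K/W
R_outer film = 1/(h_o·A) = 1/(28.8×25.5) = 0.001362 K/W
R_total = 0.1179 K/W
Q = ΔT / R_total = 737 / 0.1179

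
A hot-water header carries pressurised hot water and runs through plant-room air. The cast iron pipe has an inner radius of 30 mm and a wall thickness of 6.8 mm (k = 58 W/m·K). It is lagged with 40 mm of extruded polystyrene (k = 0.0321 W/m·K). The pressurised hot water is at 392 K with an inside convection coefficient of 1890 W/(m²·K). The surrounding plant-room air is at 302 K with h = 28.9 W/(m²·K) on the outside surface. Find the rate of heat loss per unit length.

q′ ≈ 24.2 W/m

Treating each annulus and film as a series resistance:
R_inner film = 1/(h_i·2πr₁L) = 1/(1890×2π×0.03×1) = 0.002807 K/W
R_cast iron pipe wall = ln(36.8/30)/(2π×58×1) = 5.606×10^-4 K/W
R_extruded polystyrene = ln(76.8/36.8)/(2π×0.0321×1) = 3.648 K/W
R_outer film = 1/(h_o·2πr_oL) = 1/(28.9×2π×0.0768×1) = 0.07171 K/W
R_total = 3.723 K/W
Q = ΔT/R_total = 90/3.723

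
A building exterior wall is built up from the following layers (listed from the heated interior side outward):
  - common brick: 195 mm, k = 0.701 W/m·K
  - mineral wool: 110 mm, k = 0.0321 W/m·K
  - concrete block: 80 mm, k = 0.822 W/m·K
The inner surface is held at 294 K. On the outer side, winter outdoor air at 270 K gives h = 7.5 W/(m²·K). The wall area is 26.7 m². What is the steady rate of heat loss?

Q ≈ 163 W

Using the resistance-network approach (series):
R_common brick = L/(kA) = 0.195/(0.701×26.7) = 0.01042 K/W
R_mineral wool = L/(kA) = 0.11/(0.0321×26.7) = 0.1283 K/W
R_concrete block = L/(kA) = 0.08/(0.822×26.7) = 0.003645 K/W
R_outer film = 1/(h_o·A) = 1/(7.5×26.7) = 0.004994 K/W
R_total = 0.1474 K/W
Q = ΔT / R_total = 24 / 0.1474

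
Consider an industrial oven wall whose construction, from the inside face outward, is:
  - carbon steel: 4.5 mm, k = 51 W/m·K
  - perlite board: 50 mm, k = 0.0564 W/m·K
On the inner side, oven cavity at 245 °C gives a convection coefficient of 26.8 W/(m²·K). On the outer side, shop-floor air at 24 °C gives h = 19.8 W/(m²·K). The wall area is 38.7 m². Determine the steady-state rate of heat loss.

Q ≈ 8780 W

Using the resistance-network approach (series):
R_inner film = 1/(h_i·A) = 1/(26.8×38.7) = 9.642×10^-4 K/W
R_carbon steel = L/(kA) = 0.0045/(51×38.7) = 2.28×10^-6 K/W
R_perlite board = L/(kA) = 0.05/(0.0564×38.7) = 0.02291 K/W
R_outer film = 1/(h_o·A) = 1/(19.8×38.7) = 0.001305 K/W
R_total = 0.02518 K/W
Q = ΔT / R_total = 221 / 0.02518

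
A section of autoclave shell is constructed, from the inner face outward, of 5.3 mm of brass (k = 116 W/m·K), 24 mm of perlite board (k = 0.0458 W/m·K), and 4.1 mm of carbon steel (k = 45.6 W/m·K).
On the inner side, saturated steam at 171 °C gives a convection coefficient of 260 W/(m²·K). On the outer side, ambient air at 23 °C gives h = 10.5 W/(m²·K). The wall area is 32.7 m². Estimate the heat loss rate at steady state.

Q ≈ 7770 W

Treating each layer as a thermal resistance in series:
R_inner film = 1/(h_i·A) = 1/(260×32.7) = 1.176×10^-4 K/W
R_brass = L/(kA) = 0.0053/(116×32.7) = 1.397×10^-6 K/W
R_perlite board = L/(kA) = 0.024/(0.0458×32.7) = 0.01602 K/W
R_carbon steel = L/(kA) = 0.0041/(45.6×32.7) = 2.75×10^-6 K/W
R_outer film = 1/(h_o·A) = 1/(10.5×32.7) = 0.002912 K/W
R_total = 0.01906 K/W
Q = ΔT / R_total = 148 / 0.01906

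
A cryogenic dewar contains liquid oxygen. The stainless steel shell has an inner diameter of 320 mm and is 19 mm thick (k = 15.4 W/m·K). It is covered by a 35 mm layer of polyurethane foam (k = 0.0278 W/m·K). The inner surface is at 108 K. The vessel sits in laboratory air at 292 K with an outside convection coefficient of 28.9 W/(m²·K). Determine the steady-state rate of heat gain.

Q ≈ 68.7 W

Radial (spherical) resistances in series:
R_stainless steel shell = (1/0.16 − 1/0.179)/(4π×15.4) = 0.003428 K/W
R_polyurethane foam = (1/0.179 − 1/0.214)/(4π×0.0278) = 2.615 K/W
R_outer film = 1/(h·4πr_o²) = 1/(28.9×4π×0.214²) = 0.06013 K/W
R_total = 2.679 K/W
Q = ΔT/R_total = 184/2.679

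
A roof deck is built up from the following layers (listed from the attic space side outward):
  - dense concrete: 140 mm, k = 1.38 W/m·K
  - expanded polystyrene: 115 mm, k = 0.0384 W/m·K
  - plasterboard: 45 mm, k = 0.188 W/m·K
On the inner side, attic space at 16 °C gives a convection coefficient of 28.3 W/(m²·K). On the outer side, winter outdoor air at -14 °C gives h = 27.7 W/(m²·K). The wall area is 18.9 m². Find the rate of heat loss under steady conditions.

Q ≈ 166 W

Thermal resistances in series:
R_inner film = 1/(h_i·A) = 1/(28.3×18.9) = 0.00187 K/W
R_dense concrete = L/(kA) = 0.14/(1.38×18.9) = 0.005368 K/W
R_expanded polystyrene = L/(kA) = 0.115/(0.0384×18.9) = 0.1585 K/W
R_plasterboard = L/(kA) = 0.045/(0.188×18.9) = 0.01266 K/W
R_outer film = 1/(h_o·A) = 1/(27.7×18.9) = 0.00191 K/W
R_total = 0.1803 K/W
Q = ΔT / R_total = 30 / 0.1803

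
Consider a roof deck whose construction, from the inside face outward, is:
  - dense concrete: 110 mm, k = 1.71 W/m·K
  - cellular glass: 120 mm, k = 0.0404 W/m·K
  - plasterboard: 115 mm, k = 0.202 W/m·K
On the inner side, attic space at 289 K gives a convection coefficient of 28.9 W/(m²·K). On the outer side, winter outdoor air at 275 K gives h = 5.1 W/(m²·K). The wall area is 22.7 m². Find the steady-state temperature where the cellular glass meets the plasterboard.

T ≈ 278 K

Treating each layer as a thermal resistance in series:
R_inner film = 1/(h_i·A) = 1/(28.9×22.7) = 0.001524 K/W
R_dense concrete = L/(kA) = 0.11/(1.71×22.7) = 0.002834 K/W
R_cellular glass = L/(kA) = 0.12/(0.0404×22.7) = 0.1309 K/W
R_plasterboard = L/(kA) = 0.115/(0.202×22.7) = 0.02508 K/W
R_outer film = 1/(h_o·A) = 1/(5.1×22.7) = 0.008638 K/W
R_total = 0.1689 K/W;  Q = ΔT/R_total = 14/0.1689 = 82.88 W
T_interface = T_inner − Q·ΣR(inner→interface) = 289 − 82.9×0.1352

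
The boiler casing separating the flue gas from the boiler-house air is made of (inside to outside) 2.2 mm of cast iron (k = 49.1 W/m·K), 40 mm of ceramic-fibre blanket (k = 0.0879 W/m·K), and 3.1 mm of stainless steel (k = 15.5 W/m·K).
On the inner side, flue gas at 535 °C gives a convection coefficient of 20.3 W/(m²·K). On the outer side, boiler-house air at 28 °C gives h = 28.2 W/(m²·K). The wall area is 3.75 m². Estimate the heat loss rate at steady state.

Q ≈ 3520 W

Series thermal resistances:
R_inner film = 1/(h_i·A) = 1/(20.3×3.75) = 0.01314 K/W
R_cast iron = L/(kA) = 0.0022/(49.1×3.75) = 1.195×10^-5 K/W
R_ceramic-fibre blanket = L/(kA) = 0.04/(0.0879×3.75) = 0.1214 K/W
R_stainless steel = L/(kA) = 0.0031/(15.5×3.75) = 5.333×10^-5 K/W
R_outer film = 1/(h_o·A) = 1/(28.2×3.75) = 0.009456 K/W
R_total = 0.144 K/W
Q = ΔT / R_total = 507 / 0.144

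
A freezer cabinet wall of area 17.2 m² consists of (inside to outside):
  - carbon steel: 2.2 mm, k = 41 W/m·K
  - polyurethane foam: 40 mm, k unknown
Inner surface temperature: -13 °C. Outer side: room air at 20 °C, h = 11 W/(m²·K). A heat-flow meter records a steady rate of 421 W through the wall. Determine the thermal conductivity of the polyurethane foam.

Treating each layer as a thermal resistance in series:
R_carbon steel = L/(kA) = 0.0022/(41×17.2) = 3.12×10^-6 K/W
R_outer film = 1/(h_o·A) = 1/(11×17.2) = 0.005285 K/W
Sum of known resistances R_other = 0.005289 K/W
Total R = ΔT/Q = 33/421 = 0.07838 K/W
R_polyurethane foam = R_total − R_other = 0.0731 K/W
k = L/(R·A) = 0.04/(0.0731×17.2)

k ≈ 0.0318 W/(m·K)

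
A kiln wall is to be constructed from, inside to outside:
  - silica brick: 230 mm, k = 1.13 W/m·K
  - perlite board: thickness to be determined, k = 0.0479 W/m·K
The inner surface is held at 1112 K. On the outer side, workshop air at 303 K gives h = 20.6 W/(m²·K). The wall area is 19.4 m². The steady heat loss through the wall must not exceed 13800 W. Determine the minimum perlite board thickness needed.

L ≈ 42.4 mm

Model the wall as resistances in series:
R_silica brick = L/(kA) = 0.23/(1.13×19.4) = 0.01049 K/W
R_outer film = 1/(h_o·A) = 1/(20.6×19.4) = 0.002502 K/W
Sum of the known resistances R_other = 0.01299 K/W
Required total resistance R_tot = ΔT/Q_allow = 809/13800 = 0.05862 K/W
R_perlite board = R_tot − R_other = 0.04563 K/W
L = R·k·A = 0.04563×0.0479×19.4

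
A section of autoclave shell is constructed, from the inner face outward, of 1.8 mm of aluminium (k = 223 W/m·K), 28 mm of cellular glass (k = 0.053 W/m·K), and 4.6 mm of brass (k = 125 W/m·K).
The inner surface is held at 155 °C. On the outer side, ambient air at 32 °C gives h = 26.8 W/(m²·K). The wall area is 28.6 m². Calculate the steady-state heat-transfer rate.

Using the resistance-network approach (series):
R_aluminium = L/(kA) = 0.0018/(223×28.6) = 2.822×10^-7 K/W
R_cellular glass = L/(kA) = 0.028/(0.053×28.6) = 0.01847 K/W
R_brass = L/(kA) = 0.0046/(125×28.6) = 1.287×10^-6 K/W
R_outer film = 1/(h_o·A) = 1/(26.8×28.6) = 0.001305 K/W
R_total = 0.01978 K/W
Q = ΔT / R_total = 123 / 0.01978

Q ≈ 6220 W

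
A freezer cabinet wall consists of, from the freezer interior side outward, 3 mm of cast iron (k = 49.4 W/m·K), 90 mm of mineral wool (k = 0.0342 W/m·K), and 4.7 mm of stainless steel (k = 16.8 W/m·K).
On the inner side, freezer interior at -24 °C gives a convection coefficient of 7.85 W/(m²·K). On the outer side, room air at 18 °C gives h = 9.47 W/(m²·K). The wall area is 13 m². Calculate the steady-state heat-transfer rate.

Thermal resistances in series:
R_inner film = 1/(h_i·A) = 1/(7.85×13) = 0.009799 K/W
R_cast iron = L/(kA) = 0.003/(49.4×13) = 4.671×10^-6 K/W
R_mineral wool = L/(kA) = 0.09/(0.0342×13) = 0.2024 K/W
R_stainless steel = L/(kA) = 0.0047/(16.8×13) = 2.152×10^-5 K/W
R_outer film = 1/(h_o·A) = 1/(9.47×13) = 0.008123 K/W
R_total = 0.2204 K/W
Q = ΔT / R_total = 42 / 0.2204

Q ≈ 191 W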